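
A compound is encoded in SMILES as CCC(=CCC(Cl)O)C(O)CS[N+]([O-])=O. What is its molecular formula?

C8H14ClNO4S

Heavy atoms from the SMILES: 8 C, 1 Cl, 1 N, 4 O, 1 S.
Implicit hydrogens by atom environment:
  3 × C: 2 H each → 6
  3 × C: 1 H each → 3
  2 × O: 1 H each → 2
  1 × C: 3 H
  1 × C: no H
  1 × Cl: no H
  1 × N (charge +1): no H
  1 × O: no H
  1 × O (charge -1): no H
  1 × S: no H
  Total hydrogens = 14.
Molecular formula: C8H14ClNO4S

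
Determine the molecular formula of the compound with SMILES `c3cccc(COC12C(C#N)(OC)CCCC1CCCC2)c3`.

C19H25NO2

Heavy atoms from the SMILES: 19 C, 1 N, 2 O.
Implicit hydrogens by atom environment:
  8 × C: 2 H each → 16
  5 × C (aromatic): 1 H each → 5
  3 × C: no H
  2 × O: no H
  1 × C: 3 H
  1 × C: 1 H
  1 × C (aromatic): no H
  1 × N: no H
  Total hydrogens = 25.
Molecular formula: C19H25NO2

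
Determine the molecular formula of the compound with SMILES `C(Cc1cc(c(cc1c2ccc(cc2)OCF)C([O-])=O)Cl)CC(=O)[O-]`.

Heavy atoms from the SMILES: 18 C, 1 Cl, 1 F, 5 O.
Implicit hydrogens by atom environment:
  6 × C (aromatic): 1 H each → 6
  6 × C (aromatic): no H
  4 × C: 2 H each → 8
  3 × O: no H
  2 × C: no H
  2 × O (charge -1): no H
  1 × Cl: no H
  1 × F: no H
  Total hydrogens = 14.
Net charge -2.
Molecular formula: [C18H14ClFO5]2-

[C18H14ClFO5]2-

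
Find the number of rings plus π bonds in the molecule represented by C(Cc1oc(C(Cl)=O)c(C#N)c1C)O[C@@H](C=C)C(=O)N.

Molecular formula from the SMILES: C13H13ClN2O4.
DoU = (2C + 2 + N − H − X)/2 = (2·13 + 2 + 2 − 13 − 1)/2 = 16/2 = 8.
(Structurally: 1 ring(s) + 7 π bond(s) = 8.)

8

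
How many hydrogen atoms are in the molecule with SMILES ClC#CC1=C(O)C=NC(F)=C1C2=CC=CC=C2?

Hydrogens are implicit in SMILES; fill each atom to its normal valence:
  6 × C (aromatic): 1 H each → 6
  5 × C (aromatic): no H
  2 × C: no H
  1 × Cl: no H
  1 × F: no H
  1 × N (aromatic): no H
  1 × O: 1 H
  Total hydrogens = 7.

7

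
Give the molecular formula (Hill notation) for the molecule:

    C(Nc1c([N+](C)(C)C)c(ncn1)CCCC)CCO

Heavy atoms from the SMILES: 14 C, 4 N, 1 O.
Implicit hydrogens by atom environment:
  6 × C: 2 H each → 12
  4 × C: 3 H each → 12
  3 × C (aromatic): no H
  2 × N (aromatic): no H
  1 × C (aromatic): 1 H
  1 × N: 1 H
  1 × N (charge +1): no H
  1 × O: 1 H
  Total hydrogens = 27.
Net charge +1.
Molecular formula: C14H27N4O+

C14H27N4O+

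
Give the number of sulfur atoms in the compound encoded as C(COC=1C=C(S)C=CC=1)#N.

1

The symbol for sulfur appears 1 time in the SMILES.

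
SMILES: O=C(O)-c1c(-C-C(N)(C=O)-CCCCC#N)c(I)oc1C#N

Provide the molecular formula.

C14H14IN3O4

Heavy atoms from the SMILES: 14 C, 1 I, 3 N, 4 O.
Implicit hydrogens by atom environment:
  5 × C: 2 H each → 10
  4 × C (aromatic): no H
  4 × C: no H
  2 × N: no H
  2 × O: no H
  1 × C: 1 H
  1 × I: no H
  1 × N: 2 H
  1 × O: 1 H
  1 × O (aromatic): no H
  Total hydrogens = 14.
Molecular formula: C14H14IN3O4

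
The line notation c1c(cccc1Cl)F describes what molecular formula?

C6H4ClF

Heavy atoms from the SMILES: 6 C, 1 Cl, 1 F.
Implicit hydrogens by atom environment:
  4 × C (aromatic): 1 H each → 4
  2 × C (aromatic): no H
  1 × Cl: no H
  1 × F: no H
  Total hydrogens = 4.
Molecular formula: C6H4ClF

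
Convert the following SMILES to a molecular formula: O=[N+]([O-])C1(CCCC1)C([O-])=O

Heavy atoms from the SMILES: 6 C, 1 N, 4 O.
Implicit hydrogens by atom environment:
  4 × C: 2 H each → 8
  2 × C: no H
  2 × O: no H
  2 × O (charge -1): no H
  1 × N (charge +1): no H
  Total hydrogens = 8.
Net charge -1.
Molecular formula: C6H8NO4-

C6H8NO4-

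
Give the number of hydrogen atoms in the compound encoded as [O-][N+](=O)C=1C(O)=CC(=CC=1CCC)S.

Hydrogens are implicit in SMILES; fill each atom to its normal valence:
  4 × C (aromatic): no H
  2 × C: 2 H each → 4
  2 × C (aromatic): 1 H each → 2
  1 × C: 3 H
  1 × N (charge +1): no H
  1 × O: 1 H
  1 × O: no H
  1 × O (charge -1): no H
  1 × S: 1 H
  Total hydrogens = 11.

11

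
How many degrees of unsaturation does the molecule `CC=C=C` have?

2

Molecular formula from the SMILES: C4H6.
DoU = (2C + 2 + N − H − X)/2 = (2·4 + 2 + 0 − 6 − 0)/2 = 4/2 = 2.
(Structurally: 0 ring(s) + 2 π bond(s) = 2.)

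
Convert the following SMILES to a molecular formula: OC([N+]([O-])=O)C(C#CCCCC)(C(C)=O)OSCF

Heavy atoms from the SMILES: 11 C, 1 F, 1 N, 5 O, 1 S.
Implicit hydrogens by atom environment:
  4 × C: 2 H each → 8
  4 × C: no H
  3 × O: no H
  2 × C: 3 H each → 6
  1 × C: 1 H
  1 × F: no H
  1 × N (charge +1): no H
  1 × O: 1 H
  1 × O (charge -1): no H
  1 × S: no H
  Total hydrogens = 16.
Molecular formula: C11H16FNO5S

C11H16FNO5S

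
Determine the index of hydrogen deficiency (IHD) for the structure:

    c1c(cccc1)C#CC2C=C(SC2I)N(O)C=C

Molecular formula from the SMILES: C14H12INOS.
DoU = (2C + 2 + N − H − X)/2 = (2·14 + 2 + 1 − 12 − 1)/2 = 18/2 = 9.
(Structurally: 2 ring(s) + 7 π bond(s) = 9.)

9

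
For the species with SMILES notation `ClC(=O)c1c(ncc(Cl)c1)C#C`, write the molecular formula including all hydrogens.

C8H3Cl2NO

Heavy atoms from the SMILES: 8 C, 2 Cl, 1 N, 1 O.
Implicit hydrogens by atom environment:
  3 × C (aromatic): no H
  2 × C (aromatic): 1 H each → 2
  2 × C: no H
  2 × Cl: no H
  1 × C: 1 H
  1 × N (aromatic): no H
  1 × O: no H
  Total hydrogens = 3.
Molecular formula: C8H3Cl2NO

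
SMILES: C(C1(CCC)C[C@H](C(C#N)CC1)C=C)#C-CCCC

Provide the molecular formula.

Heavy atoms from the SMILES: 18 C, 1 N.
Implicit hydrogens by atom environment:
  9 × C: 2 H each → 18
  4 × C: no H
  3 × C: 1 H each → 3
  2 × C: 3 H each → 6
  1 × N: no H
  Total hydrogens = 27.
Molecular formula: C18H27N

C18H27N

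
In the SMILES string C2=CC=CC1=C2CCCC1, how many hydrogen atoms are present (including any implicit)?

Hydrogens are implicit in SMILES; fill each atom to its normal valence:
  4 × C: 2 H each → 8
  4 × C (aromatic): 1 H each → 4
  2 × C (aromatic): no H
  Total hydrogens = 12.

12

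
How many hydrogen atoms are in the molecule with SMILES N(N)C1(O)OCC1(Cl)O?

Hydrogens are implicit in SMILES; fill each atom to its normal valence:
  2 × C: no H
  2 × O: 1 H each → 2
  1 × C: 2 H
  1 × Cl: no H
  1 × N: 2 H
  1 × N: 1 H
  1 × O: no H
  Total hydrogens = 7.

7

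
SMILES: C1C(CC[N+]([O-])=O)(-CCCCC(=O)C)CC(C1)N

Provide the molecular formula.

C13H24N2O3

Heavy atoms from the SMILES: 13 C, 2 N, 3 O.
Implicit hydrogens by atom environment:
  9 × C: 2 H each → 18
  2 × C: no H
  2 × O: no H
  1 × C: 3 H
  1 × C: 1 H
  1 × N: 2 H
  1 × N (charge +1): no H
  1 × O (charge -1): no H
  Total hydrogens = 24.
Molecular formula: C13H24N2O3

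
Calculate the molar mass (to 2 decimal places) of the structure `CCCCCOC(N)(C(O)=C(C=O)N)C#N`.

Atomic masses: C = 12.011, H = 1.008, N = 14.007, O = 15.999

Molecular formula: C10H17N3O3.
M = 10×12.011 + 17×1.008 + 3×14.007 + 3×15.999 = 227.26 g/mol.

227.26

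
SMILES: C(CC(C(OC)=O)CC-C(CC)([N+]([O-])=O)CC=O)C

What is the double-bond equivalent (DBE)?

3

Molecular formula from the SMILES: C13H23NO5.
DoU = (2C + 2 + N − H − X)/2 = (2·13 + 2 + 1 − 23 − 0)/2 = 6/2 = 3.
(Structurally: 0 ring(s) + 3 π bond(s) = 3.)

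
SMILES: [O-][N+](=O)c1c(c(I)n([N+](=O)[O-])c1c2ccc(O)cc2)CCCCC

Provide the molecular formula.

C15H16IN3O5

Heavy atoms from the SMILES: 15 C, 1 I, 3 N, 5 O.
Implicit hydrogens by atom environment:
  6 × C (aromatic): no H
  4 × C: 2 H each → 8
  4 × C (aromatic): 1 H each → 4
  2 × N (charge +1): no H
  2 × O: no H
  2 × O (charge -1): no H
  1 × C: 3 H
  1 × I: no H
  1 × N (aromatic): no H
  1 × O: 1 H
  Total hydrogens = 16.
Molecular formula: C15H16IN3O5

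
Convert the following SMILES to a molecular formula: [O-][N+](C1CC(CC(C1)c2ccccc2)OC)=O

Heavy atoms from the SMILES: 13 C, 1 N, 3 O.
Implicit hydrogens by atom environment:
  5 × C (aromatic): 1 H each → 5
  3 × C: 2 H each → 6
  3 × C: 1 H each → 3
  2 × O: no H
  1 × C: 3 H
  1 × C (aromatic): no H
  1 × N (charge +1): no H
  1 × O (charge -1): no H
  Total hydrogens = 17.
Molecular formula: C13H17NO3

C13H17NO3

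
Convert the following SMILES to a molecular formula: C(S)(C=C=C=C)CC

Heavy atoms from the SMILES: 7 C, 1 S.
Implicit hydrogens by atom environment:
  2 × C: 2 H each → 4
  2 × C: 1 H each → 2
  2 × C: no H
  1 × C: 3 H
  1 × S: 1 H
  Total hydrogens = 10.
Molecular formula: C7H10S

C7H10S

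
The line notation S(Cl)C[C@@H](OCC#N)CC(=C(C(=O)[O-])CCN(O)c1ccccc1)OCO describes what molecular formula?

C17H20ClN2O6S-

Heavy atoms from the SMILES: 17 C, 1 Cl, 2 N, 6 O, 1 S.
Implicit hydrogens by atom environment:
  6 × C: 2 H each → 12
  5 × C (aromatic): 1 H each → 5
  4 × C: no H
  3 × O: no H
  2 × N: no H
  2 × O: 1 H each → 2
  1 × C: 1 H
  1 × C (aromatic): no H
  1 × Cl: no H
  1 × O (charge -1): no H
  1 × S: no H
  Total hydrogens = 20.
Net charge -1.
Molecular formula: C17H20ClN2O6S-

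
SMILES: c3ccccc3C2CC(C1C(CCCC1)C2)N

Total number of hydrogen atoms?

23

Hydrogens are implicit in SMILES; fill each atom to its normal valence:
  6 × C: 2 H each → 12
  5 × C (aromatic): 1 H each → 5
  4 × C: 1 H each → 4
  1 × C (aromatic): no H
  1 × N: 2 H
  Total hydrogens = 23.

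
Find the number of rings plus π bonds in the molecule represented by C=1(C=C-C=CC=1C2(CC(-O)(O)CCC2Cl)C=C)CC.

6

Molecular formula from the SMILES: C16H21ClO2.
DoU = (2C + 2 + N − H − X)/2 = (2·16 + 2 + 0 − 21 − 1)/2 = 12/2 = 6.
(Structurally: 2 ring(s) + 4 π bond(s) = 6.)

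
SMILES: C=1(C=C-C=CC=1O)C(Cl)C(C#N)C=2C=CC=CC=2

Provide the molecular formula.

Heavy atoms from the SMILES: 15 C, 1 Cl, 1 N, 1 O.
Implicit hydrogens by atom environment:
  9 × C (aromatic): 1 H each → 9
  3 × C (aromatic): no H
  2 × C: 1 H each → 2
  1 × C: no H
  1 × Cl: no H
  1 × N: no H
  1 × O: 1 H
  Total hydrogens = 12.
Molecular formula: C15H12ClNO

C15H12ClNO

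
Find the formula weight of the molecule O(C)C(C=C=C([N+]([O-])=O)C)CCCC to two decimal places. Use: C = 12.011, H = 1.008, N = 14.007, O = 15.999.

199.25

Molecular formula: C10H17NO3.
M = 10×12.011 + 17×1.008 + 1×14.007 + 3×15.999 = 199.25 g/mol.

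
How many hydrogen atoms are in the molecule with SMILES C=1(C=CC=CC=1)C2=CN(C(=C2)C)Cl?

10

Hydrogens are implicit in SMILES; fill each atom to its normal valence:
  7 × C (aromatic): 1 H each → 7
  3 × C (aromatic): no H
  1 × C: 3 H
  1 × Cl: no H
  1 × N (aromatic): no H
  Total hydrogens = 10.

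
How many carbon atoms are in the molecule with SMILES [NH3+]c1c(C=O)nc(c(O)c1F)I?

6

The symbol for carbon appears 6 times in the SMILES. Lowercase c denotes aromatic carbon and counts toward C.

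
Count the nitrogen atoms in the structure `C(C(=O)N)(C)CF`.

1

The symbol for nitrogen appears 1 time in the SMILES.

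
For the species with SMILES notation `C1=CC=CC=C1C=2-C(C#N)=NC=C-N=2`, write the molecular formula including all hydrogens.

Heavy atoms from the SMILES: 11 C, 3 N.
Implicit hydrogens by atom environment:
  7 × C (aromatic): 1 H each → 7
  3 × C (aromatic): no H
  2 × N (aromatic): no H
  1 × C: no H
  1 × N: no H
  Total hydrogens = 7.
Molecular formula: C11H7N3

C11H7N3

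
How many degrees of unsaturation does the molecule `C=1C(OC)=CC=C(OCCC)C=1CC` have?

Molecular formula from the SMILES: C12H18O2.
DoU = (2C + 2 + N − H − X)/2 = (2·12 + 2 + 0 − 18 − 0)/2 = 8/2 = 4.
(Structurally: 1 ring(s) + 3 π bond(s) = 4.)

4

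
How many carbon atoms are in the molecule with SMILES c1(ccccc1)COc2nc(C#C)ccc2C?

The symbol for carbon appears 15 times in the SMILES. Lowercase c denotes aromatic carbon and counts toward C.

15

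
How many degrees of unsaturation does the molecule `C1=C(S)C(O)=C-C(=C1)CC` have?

4

Molecular formula from the SMILES: C8H10OS.
DoU = (2C + 2 + N − H − X)/2 = (2·8 + 2 + 0 − 10 − 0)/2 = 8/2 = 4.
(Structurally: 1 ring(s) + 3 π bond(s) = 4.)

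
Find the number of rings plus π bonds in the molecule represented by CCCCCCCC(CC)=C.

Molecular formula from the SMILES: C11H22.
DoU = (2C + 2 + N − H − X)/2 = (2·11 + 2 + 0 − 22 − 0)/2 = 2/2 = 1.
(Structurally: 0 ring(s) + 1 π bond(s) = 1.)

1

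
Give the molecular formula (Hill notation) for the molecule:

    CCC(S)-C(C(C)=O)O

C6H12O2S

Heavy atoms from the SMILES: 6 C, 2 O, 1 S.
Implicit hydrogens by atom environment:
  2 × C: 3 H each → 6
  2 × C: 1 H each → 2
  1 × C: 2 H
  1 × C: no H
  1 × O: 1 H
  1 × O: no H
  1 × S: 1 H
  Total hydrogens = 12.
Molecular formula: C6H12O2S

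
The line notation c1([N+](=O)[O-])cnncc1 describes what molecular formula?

C4H3N3O2

Heavy atoms from the SMILES: 4 C, 3 N, 2 O.
Implicit hydrogens by atom environment:
  3 × C (aromatic): 1 H each → 3
  2 × N (aromatic): no H
  1 × C (aromatic): no H
  1 × N (charge +1): no H
  1 × O: no H
  1 × O (charge -1): no H
  Total hydrogens = 3.
Molecular formula: C4H3N3O2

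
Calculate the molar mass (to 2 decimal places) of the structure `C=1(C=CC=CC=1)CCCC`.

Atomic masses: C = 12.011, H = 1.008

134.22

Molecular formula: C10H14.
M = 10×12.011 + 14×1.008 = 134.22 g/mol.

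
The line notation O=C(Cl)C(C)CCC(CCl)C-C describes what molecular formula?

Heavy atoms from the SMILES: 9 C, 2 Cl, 1 O.
Implicit hydrogens by atom environment:
  4 × C: 2 H each → 8
  2 × C: 3 H each → 6
  2 × C: 1 H each → 2
  2 × Cl: no H
  1 × C: no H
  1 × O: no H
  Total hydrogens = 16.
Molecular formula: C9H16Cl2O

C9H16Cl2O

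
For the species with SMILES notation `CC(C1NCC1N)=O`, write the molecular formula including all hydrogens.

Heavy atoms from the SMILES: 5 C, 2 N, 1 O.
Implicit hydrogens by atom environment:
  2 × C: 1 H each → 2
  1 × C: 3 H
  1 × C: 2 H
  1 × C: no H
  1 × N: 2 H
  1 × N: 1 H
  1 × O: no H
  Total hydrogens = 10.
Molecular formula: C5H10N2O

C5H10N2O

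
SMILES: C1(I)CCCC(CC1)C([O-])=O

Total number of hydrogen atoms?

Hydrogens are implicit in SMILES; fill each atom to its normal valence:
  5 × C: 2 H each → 10
  2 × C: 1 H each → 2
  1 × C: no H
  1 × I: no H
  1 × O: no H
  1 × O (charge -1): no H
  Total hydrogens = 12.

12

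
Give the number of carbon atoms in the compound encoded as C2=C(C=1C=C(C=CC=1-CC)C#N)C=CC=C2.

15

The symbol for carbon appears 15 times in the SMILES.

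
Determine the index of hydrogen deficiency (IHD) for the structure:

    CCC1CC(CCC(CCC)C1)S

1

Molecular formula from the SMILES: C12H24S.
DoU = (2C + 2 + N − H − X)/2 = (2·12 + 2 + 0 − 24 − 0)/2 = 2/2 = 1.
(Structurally: 1 ring(s) + 0 π bond(s) = 1.)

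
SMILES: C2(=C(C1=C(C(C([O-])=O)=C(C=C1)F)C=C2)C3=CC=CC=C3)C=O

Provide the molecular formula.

Heavy atoms from the SMILES: 18 C, 1 F, 3 O.
Implicit hydrogens by atom environment:
  9 × C (aromatic): 1 H each → 9
  7 × C (aromatic): no H
  2 × O: no H
  1 × C: 1 H
  1 × C: no H
  1 × F: no H
  1 × O (charge -1): no H
  Total hydrogens = 10.
Net charge -1.
Molecular formula: C18H10FO3-

C18H10FO3-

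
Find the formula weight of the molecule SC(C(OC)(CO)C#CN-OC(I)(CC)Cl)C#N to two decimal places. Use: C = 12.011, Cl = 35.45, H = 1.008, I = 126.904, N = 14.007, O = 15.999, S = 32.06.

Molecular formula: C10H14ClIN2O3S.
M = 10×12.011 + 1×35.45 + 14×1.008 + 1×126.904 + 2×14.007 + 3×15.999 + 1×32.06 = 404.65 g/mol.

404.65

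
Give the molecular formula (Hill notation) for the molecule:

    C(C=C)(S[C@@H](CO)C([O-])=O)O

C6H9O4S-

Heavy atoms from the SMILES: 6 C, 4 O, 1 S.
Implicit hydrogens by atom environment:
  3 × C: 1 H each → 3
  2 × C: 2 H each → 4
  2 × O: 1 H each → 2
  1 × C: no H
  1 × O: no H
  1 × O (charge -1): no H
  1 × S: no H
  Total hydrogens = 9.
Net charge -1.
Molecular formula: C6H9O4S-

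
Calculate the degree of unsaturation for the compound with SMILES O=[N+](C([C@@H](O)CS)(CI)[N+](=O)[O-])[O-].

2

Molecular formula from the SMILES: C4H7IN2O5S.
DoU = (2C + 2 + N − H − X)/2 = (2·4 + 2 + 2 − 7 − 1)/2 = 4/2 = 2.
(Structurally: 0 ring(s) + 2 π bond(s) = 2.)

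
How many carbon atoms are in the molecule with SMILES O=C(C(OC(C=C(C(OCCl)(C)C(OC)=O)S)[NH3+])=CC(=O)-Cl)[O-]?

12

The symbol for carbon appears 12 times in the SMILES. (Cl is a single chlorine, not C + l.)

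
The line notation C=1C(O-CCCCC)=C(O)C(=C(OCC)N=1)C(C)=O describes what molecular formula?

Heavy atoms from the SMILES: 14 C, 1 N, 4 O.
Implicit hydrogens by atom environment:
  5 × C: 2 H each → 10
  4 × C (aromatic): no H
  3 × C: 3 H each → 9
  3 × O: no H
  1 × C (aromatic): 1 H
  1 × C: no H
  1 × N (aromatic): no H
  1 × O: 1 H
  Total hydrogens = 21.
Molecular formula: C14H21NO4

C14H21NO4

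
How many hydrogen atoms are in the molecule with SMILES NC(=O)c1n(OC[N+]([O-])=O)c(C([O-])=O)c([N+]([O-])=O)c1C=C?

Hydrogens are implicit in SMILES; fill each atom to its normal valence:
  5 × O: no H
  4 × C (aromatic): no H
  3 × O (charge -1): no H
  2 × C: 2 H each → 4
  2 × C: no H
  2 × N (charge +1): no H
  1 × C: 1 H
  1 × N: 2 H
  1 × N (aromatic): no H
  Total hydrogens = 7.

7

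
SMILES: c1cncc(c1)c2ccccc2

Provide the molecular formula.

C11H9N

Heavy atoms from the SMILES: 11 C, 1 N.
Implicit hydrogens by atom environment:
  9 × C (aromatic): 1 H each → 9
  2 × C (aromatic): no H
  1 × N (aromatic): no H
  Total hydrogens = 9.
Molecular formula: C11H9N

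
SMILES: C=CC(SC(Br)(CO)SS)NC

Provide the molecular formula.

C6H12BrNOS3

Heavy atoms from the SMILES: 1 Br, 6 C, 1 N, 1 O, 3 S.
Implicit hydrogens by atom environment:
  2 × C: 2 H each → 4
  2 × C: 1 H each → 2
  2 × S: no H
  1 × Br: no H
  1 × C: 3 H
  1 × C: no H
  1 × N: 1 H
  1 × O: 1 H
  1 × S: 1 H
  Total hydrogens = 12.
Molecular formula: C6H12BrNOS3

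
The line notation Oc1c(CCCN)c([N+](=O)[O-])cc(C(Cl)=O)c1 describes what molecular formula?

C10H11ClN2O4

Heavy atoms from the SMILES: 10 C, 1 Cl, 2 N, 4 O.
Implicit hydrogens by atom environment:
  4 × C (aromatic): no H
  3 × C: 2 H each → 6
  2 × C (aromatic): 1 H each → 2
  2 × O: no H
  1 × C: no H
  1 × Cl: no H
  1 × N: 2 H
  1 × N (charge +1): no H
  1 × O: 1 H
  1 × O (charge -1): no H
  Total hydrogens = 11.
Molecular formula: C10H11ClN2O4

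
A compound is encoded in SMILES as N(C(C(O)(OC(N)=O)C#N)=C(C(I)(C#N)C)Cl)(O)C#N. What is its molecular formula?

Heavy atoms from the SMILES: 9 C, 1 Cl, 1 I, 5 N, 4 O.
Implicit hydrogens by atom environment:
  8 × C: no H
  4 × N: no H
  2 × O: 1 H each → 2
  2 × O: no H
  1 × C: 3 H
  1 × Cl: no H
  1 × I: no H
  1 × N: 2 H
  Total hydrogens = 7.
Molecular formula: C9H7ClIN5O4

C9H7ClIN5O4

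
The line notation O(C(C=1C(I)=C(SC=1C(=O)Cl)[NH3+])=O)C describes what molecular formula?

Heavy atoms from the SMILES: 7 C, 1 Cl, 1 I, 1 N, 3 O, 1 S.
Implicit hydrogens by atom environment:
  4 × C (aromatic): no H
  3 × O: no H
  2 × C: no H
  1 × C: 3 H
  1 × Cl: no H
  1 × I: no H
  1 × N (charge +1): 3 H
  1 × S (aromatic): no H
  Total hydrogens = 6.
Net charge +1.
Molecular formula: C7H6ClINO3S+

C7H6ClINO3S+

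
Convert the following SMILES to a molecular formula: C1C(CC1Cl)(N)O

C4H8ClNO

Heavy atoms from the SMILES: 4 C, 1 Cl, 1 N, 1 O.
Implicit hydrogens by atom environment:
  2 × C: 2 H each → 4
  1 × C: 1 H
  1 × C: no H
  1 × Cl: no H
  1 × N: 2 H
  1 × O: 1 H
  Total hydrogens = 8.
Molecular formula: C4H8ClNO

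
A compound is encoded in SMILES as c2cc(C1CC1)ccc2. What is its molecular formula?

C9H10

Heavy atoms from the SMILES: 9 C.
Implicit hydrogens by atom environment:
  5 × C (aromatic): 1 H each → 5
  2 × C: 2 H each → 4
  1 × C: 1 H
  1 × C (aromatic): no H
  Total hydrogens = 10.
Molecular formula: C9H10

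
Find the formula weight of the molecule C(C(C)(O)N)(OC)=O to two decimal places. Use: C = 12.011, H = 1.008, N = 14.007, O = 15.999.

119.12

Molecular formula: C4H9NO3.
M = 4×12.011 + 9×1.008 + 1×14.007 + 3×15.999 = 119.12 g/mol.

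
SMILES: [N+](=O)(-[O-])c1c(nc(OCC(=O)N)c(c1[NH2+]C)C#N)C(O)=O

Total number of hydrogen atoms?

10

Hydrogens are implicit in SMILES; fill each atom to its normal valence:
  5 × C (aromatic): no H
  4 × O: no H
  3 × C: no H
  1 × C: 3 H
  1 × C: 2 H
  1 × N (charge +1): 2 H
  1 × N: 2 H
  1 × N (aromatic): no H
  1 × N (charge +1): no H
  1 × N: no H
  1 × O: 1 H
  1 × O (charge -1): no H
  Total hydrogens = 10.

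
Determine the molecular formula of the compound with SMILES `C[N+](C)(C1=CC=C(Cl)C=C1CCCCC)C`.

C14H23ClN+

Heavy atoms from the SMILES: 14 C, 1 Cl, 1 N.
Implicit hydrogens by atom environment:
  4 × C: 3 H each → 12
  4 × C: 2 H each → 8
  3 × C (aromatic): 1 H each → 3
  3 × C (aromatic): no H
  1 × Cl: no H
  1 × N (charge +1): no H
  Total hydrogens = 23.
Net charge +1.
Molecular formula: C14H23ClN+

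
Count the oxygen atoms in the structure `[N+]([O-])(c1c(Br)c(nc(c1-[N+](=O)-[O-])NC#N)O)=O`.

The symbol for oxygen appears 5 times in the SMILES.

5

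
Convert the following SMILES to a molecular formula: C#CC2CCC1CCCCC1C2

C12H18

Heavy atoms from the SMILES: 12 C.
Implicit hydrogens by atom environment:
  7 × C: 2 H each → 14
  4 × C: 1 H each → 4
  1 × C: no H
  Total hydrogens = 18.
Molecular formula: C12H18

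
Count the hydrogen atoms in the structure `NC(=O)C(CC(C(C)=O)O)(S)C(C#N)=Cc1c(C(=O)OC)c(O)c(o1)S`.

16

Hydrogens are implicit in SMILES; fill each atom to its normal valence:
  6 × C: no H
  4 × C (aromatic): no H
  4 × O: no H
  2 × C: 3 H each → 6
  2 × C: 1 H each → 2
  2 × O: 1 H each → 2
  2 × S: 1 H each → 2
  1 × C: 2 H
  1 × N: 2 H
  1 × N: no H
  1 × O (aromatic): no H
  Total hydrogens = 16.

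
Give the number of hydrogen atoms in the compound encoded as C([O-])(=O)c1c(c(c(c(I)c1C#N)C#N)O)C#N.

1

Hydrogens are implicit in SMILES; fill each atom to its normal valence:
  6 × C (aromatic): no H
  4 × C: no H
  3 × N: no H
  1 × I: no H
  1 × O: 1 H
  1 × O: no H
  1 × O (charge -1): no H
  Total hydrogens = 1.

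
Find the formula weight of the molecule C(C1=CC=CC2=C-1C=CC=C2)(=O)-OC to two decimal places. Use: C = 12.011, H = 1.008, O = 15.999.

Molecular formula: C12H10O2.
M = 12×12.011 + 10×1.008 + 2×15.999 = 186.21 g/mol.

186.21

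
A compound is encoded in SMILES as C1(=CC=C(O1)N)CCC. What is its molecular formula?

Heavy atoms from the SMILES: 7 C, 1 N, 1 O.
Implicit hydrogens by atom environment:
  2 × C: 2 H each → 4
  2 × C (aromatic): 1 H each → 2
  2 × C (aromatic): no H
  1 × C: 3 H
  1 × N: 2 H
  1 × O (aromatic): no H
  Total hydrogens = 11.
Molecular formula: C7H11NO

C7H11NO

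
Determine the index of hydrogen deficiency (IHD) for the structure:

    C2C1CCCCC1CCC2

2

Molecular formula from the SMILES: C10H18.
DoU = (2C + 2 + N − H − X)/2 = (2·10 + 2 + 0 − 18 − 0)/2 = 4/2 = 2.
(Structurally: 2 ring(s) + 0 π bond(s) = 2.)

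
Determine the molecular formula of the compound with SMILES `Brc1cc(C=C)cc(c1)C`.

C9H9Br

Heavy atoms from the SMILES: 1 Br, 9 C.
Implicit hydrogens by atom environment:
  3 × C (aromatic): 1 H each → 3
  3 × C (aromatic): no H
  1 × Br: no H
  1 × C: 3 H
  1 × C: 2 H
  1 × C: 1 H
  Total hydrogens = 9.
Molecular formula: C9H9Br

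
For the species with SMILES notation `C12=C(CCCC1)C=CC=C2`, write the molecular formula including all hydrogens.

Heavy atoms from the SMILES: 10 C.
Implicit hydrogens by atom environment:
  4 × C: 2 H each → 8
  4 × C (aromatic): 1 H each → 4
  2 × C (aromatic): no H
  Total hydrogens = 12.
Molecular formula: C10H12

C10H12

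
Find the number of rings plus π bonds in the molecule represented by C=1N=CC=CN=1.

4

Molecular formula from the SMILES: C4H4N2.
DoU = (2C + 2 + N − H − X)/2 = (2·4 + 2 + 2 − 4 − 0)/2 = 8/2 = 4.
(Structurally: 1 ring(s) + 3 π bond(s) = 4.)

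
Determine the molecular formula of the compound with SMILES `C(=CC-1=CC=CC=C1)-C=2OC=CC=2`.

Heavy atoms from the SMILES: 12 C, 1 O.
Implicit hydrogens by atom environment:
  8 × C (aromatic): 1 H each → 8
  2 × C: 1 H each → 2
  2 × C (aromatic): no H
  1 × O (aromatic): no H
  Total hydrogens = 10.
Molecular formula: C12H10O

C12H10O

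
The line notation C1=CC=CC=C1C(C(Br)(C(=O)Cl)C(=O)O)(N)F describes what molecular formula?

C10H8BrClFNO3

Heavy atoms from the SMILES: 1 Br, 10 C, 1 Cl, 1 F, 1 N, 3 O.
Implicit hydrogens by atom environment:
  5 × C (aromatic): 1 H each → 5
  4 × C: no H
  2 × O: no H
  1 × Br: no H
  1 × C (aromatic): no H
  1 × Cl: no H
  1 × F: no H
  1 × N: 2 H
  1 × O: 1 H
  Total hydrogens = 8.
Molecular formula: C10H8BrClFNO3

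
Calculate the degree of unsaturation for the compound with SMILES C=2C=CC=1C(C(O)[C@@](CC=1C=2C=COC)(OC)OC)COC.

Molecular formula from the SMILES: C17H24O5.
DoU = (2C + 2 + N − H − X)/2 = (2·17 + 2 + 0 − 24 − 0)/2 = 12/2 = 6.
(Structurally: 2 ring(s) + 4 π bond(s) = 6.)

6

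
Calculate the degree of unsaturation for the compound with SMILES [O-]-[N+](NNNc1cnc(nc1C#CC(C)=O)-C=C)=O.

Molecular formula from the SMILES: C10H10N6O3.
DoU = (2C + 2 + N − H − X)/2 = (2·10 + 2 + 6 − 10 − 0)/2 = 18/2 = 9.
(Structurally: 1 ring(s) + 8 π bond(s) = 9.)

9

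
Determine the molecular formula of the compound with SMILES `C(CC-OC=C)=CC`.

C7H12O

Heavy atoms from the SMILES: 7 C, 1 O.
Implicit hydrogens by atom environment:
  3 × C: 2 H each → 6
  3 × C: 1 H each → 3
  1 × C: 3 H
  1 × O: no H
  Total hydrogens = 12.
Molecular formula: C7H12O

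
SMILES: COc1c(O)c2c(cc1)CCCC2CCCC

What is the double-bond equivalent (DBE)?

Molecular formula from the SMILES: C15H22O2.
DoU = (2C + 2 + N − H − X)/2 = (2·15 + 2 + 0 − 22 − 0)/2 = 10/2 = 5.
(Structurally: 2 ring(s) + 3 π bond(s) = 5.)

5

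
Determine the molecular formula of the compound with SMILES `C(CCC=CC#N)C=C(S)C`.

C9H13NS

Heavy atoms from the SMILES: 9 C, 1 N, 1 S.
Implicit hydrogens by atom environment:
  3 × C: 2 H each → 6
  3 × C: 1 H each → 3
  2 × C: no H
  1 × C: 3 H
  1 × N: no H
  1 × S: 1 H
  Total hydrogens = 13.
Molecular formula: C9H13NS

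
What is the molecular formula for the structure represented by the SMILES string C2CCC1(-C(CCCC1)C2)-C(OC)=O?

C12H20O2

Heavy atoms from the SMILES: 12 C, 2 O.
Implicit hydrogens by atom environment:
  8 × C: 2 H each → 16
  2 × C: no H
  2 × O: no H
  1 × C: 3 H
  1 × C: 1 H
  Total hydrogens = 20.
Molecular formula: C12H20O2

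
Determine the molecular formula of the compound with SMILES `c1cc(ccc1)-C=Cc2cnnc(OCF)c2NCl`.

Heavy atoms from the SMILES: 13 C, 1 Cl, 1 F, 3 N, 1 O.
Implicit hydrogens by atom environment:
  6 × C (aromatic): 1 H each → 6
  4 × C (aromatic): no H
  2 × C: 1 H each → 2
  2 × N (aromatic): no H
  1 × C: 2 H
  1 × Cl: no H
  1 × F: no H
  1 × N: 1 H
  1 × O: no H
  Total hydrogens = 11.
Molecular formula: C13H11ClFN3O

C13H11ClFN3O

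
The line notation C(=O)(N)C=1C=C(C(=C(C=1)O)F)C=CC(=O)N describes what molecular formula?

Heavy atoms from the SMILES: 10 C, 1 F, 2 N, 3 O.
Implicit hydrogens by atom environment:
  4 × C (aromatic): no H
  2 × C (aromatic): 1 H each → 2
  2 × C: 1 H each → 2
  2 × C: no H
  2 × N: 2 H each → 4
  2 × O: no H
  1 × F: no H
  1 × O: 1 H
  Total hydrogens = 9.
Molecular formula: C10H9FN2O3

C10H9FN2O3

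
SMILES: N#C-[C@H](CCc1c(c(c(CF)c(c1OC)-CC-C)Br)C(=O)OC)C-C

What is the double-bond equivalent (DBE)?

7

Molecular formula from the SMILES: C19H25BrFNO3.
DoU = (2C + 2 + N − H − X)/2 = (2·19 + 2 + 1 − 25 − 2)/2 = 14/2 = 7.
(Structurally: 1 ring(s) + 6 π bond(s) = 7.)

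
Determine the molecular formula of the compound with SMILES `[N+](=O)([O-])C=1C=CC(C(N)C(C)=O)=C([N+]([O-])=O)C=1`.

Heavy atoms from the SMILES: 9 C, 3 N, 5 O.
Implicit hydrogens by atom environment:
  3 × C (aromatic): 1 H each → 3
  3 × C (aromatic): no H
  3 × O: no H
  2 × N (charge +1): no H
  2 × O (charge -1): no H
  1 × C: 3 H
  1 × C: 1 H
  1 × C: no H
  1 × N: 2 H
  Total hydrogens = 9.
Molecular formula: C9H9N3O5

C9H9N3O5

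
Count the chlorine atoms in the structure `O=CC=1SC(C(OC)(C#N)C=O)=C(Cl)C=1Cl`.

2

The symbol for chlorine appears 2 times in the SMILES.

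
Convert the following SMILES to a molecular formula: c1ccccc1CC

Heavy atoms from the SMILES: 8 C.
Implicit hydrogens by atom environment:
  5 × C (aromatic): 1 H each → 5
  1 × C: 3 H
  1 × C: 2 H
  1 × C (aromatic): no H
  Total hydrogens = 10.
Molecular formula: C8H10

C8H10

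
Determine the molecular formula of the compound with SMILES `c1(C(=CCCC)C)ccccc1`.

C12H16

Heavy atoms from the SMILES: 12 C.
Implicit hydrogens by atom environment:
  5 × C (aromatic): 1 H each → 5
  2 × C: 3 H each → 6
  2 × C: 2 H each → 4
  1 × C: 1 H
  1 × C: no H
  1 × C (aromatic): no H
  Total hydrogens = 16.
Molecular formula: C12H16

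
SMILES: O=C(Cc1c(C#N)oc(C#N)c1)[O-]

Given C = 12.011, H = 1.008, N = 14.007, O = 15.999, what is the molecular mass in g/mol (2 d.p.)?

Molecular formula: C8H3N2O3-.
M = 8×12.011 + 3×1.008 + 2×14.007 + 3×15.999 = 175.12 g/mol.

175.12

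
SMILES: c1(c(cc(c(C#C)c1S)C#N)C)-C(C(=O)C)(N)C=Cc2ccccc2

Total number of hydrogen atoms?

Hydrogens are implicit in SMILES; fill each atom to its normal valence:
  6 × C (aromatic): 1 H each → 6
  6 × C (aromatic): no H
  4 × C: no H
  3 × C: 1 H each → 3
  2 × C: 3 H each → 6
  1 × N: 2 H
  1 × N: no H
  1 × O: no H
  1 × S: 1 H
  Total hydrogens = 18.

18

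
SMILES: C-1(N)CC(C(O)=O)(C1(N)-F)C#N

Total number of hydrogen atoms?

8

Hydrogens are implicit in SMILES; fill each atom to its normal valence:
  4 × C: no H
  2 × N: 2 H each → 4
  1 × C: 2 H
  1 × C: 1 H
  1 × F: no H
  1 × N: no H
  1 × O: 1 H
  1 × O: no H
  Total hydrogens = 8.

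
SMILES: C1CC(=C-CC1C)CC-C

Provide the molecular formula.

Heavy atoms from the SMILES: 10 C.
Implicit hydrogens by atom environment:
  5 × C: 2 H each → 10
  2 × C: 3 H each → 6
  2 × C: 1 H each → 2
  1 × C: no H
  Total hydrogens = 18.
Molecular formula: C10H18

C10H18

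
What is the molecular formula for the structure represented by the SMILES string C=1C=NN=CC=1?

Heavy atoms from the SMILES: 4 C, 2 N.
Implicit hydrogens by atom environment:
  4 × C (aromatic): 1 H each → 4
  2 × N (aromatic): no H
  Total hydrogens = 4.
Molecular formula: C4H4N2

C4H4N2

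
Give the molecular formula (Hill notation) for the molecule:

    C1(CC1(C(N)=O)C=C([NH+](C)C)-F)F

C8H13F2N2O+

Heavy atoms from the SMILES: 8 C, 2 F, 2 N, 1 O.
Implicit hydrogens by atom environment:
  3 × C: no H
  2 × C: 3 H each → 6
  2 × C: 1 H each → 2
  2 × F: no H
  1 × C: 2 H
  1 × N: 2 H
  1 × N (charge +1): 1 H
  1 × O: no H
  Total hydrogens = 13.
Net charge +1.
Molecular formula: C8H13F2N2O+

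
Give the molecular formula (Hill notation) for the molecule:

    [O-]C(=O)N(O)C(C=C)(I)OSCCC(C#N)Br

Heavy atoms from the SMILES: 1 Br, 8 C, 1 I, 2 N, 4 O, 1 S.
Implicit hydrogens by atom environment:
  3 × C: 2 H each → 6
  3 × C: no H
  2 × C: 1 H each → 2
  2 × N: no H
  2 × O: no H
  1 × Br: no H
  1 × I: no H
  1 × O: 1 H
  1 × O (charge -1): no H
  1 × S: no H
  Total hydrogens = 9.
Net charge -1.
Molecular formula: C8H9BrIN2O4S-

C8H9BrIN2O4S-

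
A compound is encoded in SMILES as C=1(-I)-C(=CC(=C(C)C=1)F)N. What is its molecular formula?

C7H7FIN

Heavy atoms from the SMILES: 7 C, 1 F, 1 I, 1 N.
Implicit hydrogens by atom environment:
  4 × C (aromatic): no H
  2 × C (aromatic): 1 H each → 2
  1 × C: 3 H
  1 × F: no H
  1 × I: no H
  1 × N: 2 H
  Total hydrogens = 7.
Molecular formula: C7H7FIN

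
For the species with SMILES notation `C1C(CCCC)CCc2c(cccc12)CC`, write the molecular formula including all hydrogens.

C16H24

Heavy atoms from the SMILES: 16 C.
Implicit hydrogens by atom environment:
  7 × C: 2 H each → 14
  3 × C (aromatic): 1 H each → 3
  3 × C (aromatic): no H
  2 × C: 3 H each → 6
  1 × C: 1 H
  Total hydrogens = 24.
Molecular formula: C16H24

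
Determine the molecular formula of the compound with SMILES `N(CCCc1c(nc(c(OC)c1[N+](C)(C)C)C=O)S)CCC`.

C16H28N3O2S+

Heavy atoms from the SMILES: 16 C, 3 N, 2 O, 1 S.
Implicit hydrogens by atom environment:
  5 × C: 3 H each → 15
  5 × C: 2 H each → 10
  5 × C (aromatic): no H
  2 × O: no H
  1 × C: 1 H
  1 × N: 1 H
  1 × N (aromatic): no H
  1 × N (charge +1): no H
  1 × S: 1 H
  Total hydrogens = 28.
Net charge +1.
Molecular formula: C16H28N3O2S+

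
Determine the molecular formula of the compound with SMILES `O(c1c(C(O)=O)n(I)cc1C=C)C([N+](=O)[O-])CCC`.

Heavy atoms from the SMILES: 11 C, 1 I, 2 N, 5 O.
Implicit hydrogens by atom environment:
  3 × C: 2 H each → 6
  3 × C (aromatic): no H
  3 × O: no H
  2 × C: 1 H each → 2
  1 × C: 3 H
  1 × C (aromatic): 1 H
  1 × C: no H
  1 × I: no H
  1 × N (aromatic): no H
  1 × N (charge +1): no H
  1 × O: 1 H
  1 × O (charge -1): no H
  Total hydrogens = 13.
Molecular formula: C11H13IN2O5

C11H13IN2O5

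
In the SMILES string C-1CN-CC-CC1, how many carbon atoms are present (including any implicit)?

The symbol for carbon appears 6 times in the SMILES.

6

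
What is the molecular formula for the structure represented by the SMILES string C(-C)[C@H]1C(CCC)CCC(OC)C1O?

C12H24O2

Heavy atoms from the SMILES: 12 C, 2 O.
Implicit hydrogens by atom environment:
  5 × C: 2 H each → 10
  4 × C: 1 H each → 4
  3 × C: 3 H each → 9
  1 × O: 1 H
  1 × O: no H
  Total hydrogens = 24.
Molecular formula: C12H24O2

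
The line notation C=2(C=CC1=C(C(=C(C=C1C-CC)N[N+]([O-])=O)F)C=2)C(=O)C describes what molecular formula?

Heavy atoms from the SMILES: 15 C, 1 F, 2 N, 3 O.
Implicit hydrogens by atom environment:
  6 × C (aromatic): no H
  4 × C (aromatic): 1 H each → 4
  2 × C: 3 H each → 6
  2 × C: 2 H each → 4
  2 × O: no H
  1 × C: no H
  1 × F: no H
  1 × N: 1 H
  1 × N (charge +1): no H
  1 × O (charge -1): no H
  Total hydrogens = 15.
Molecular formula: C15H15FN2O3

C15H15FN2O3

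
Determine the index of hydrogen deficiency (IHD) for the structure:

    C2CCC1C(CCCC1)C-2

2

Molecular formula from the SMILES: C10H18.
DoU = (2C + 2 + N − H − X)/2 = (2·10 + 2 + 0 − 18 − 0)/2 = 4/2 = 2.
(Structurally: 2 ring(s) + 0 π bond(s) = 2.)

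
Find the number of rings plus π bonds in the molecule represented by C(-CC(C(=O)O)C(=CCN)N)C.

Molecular formula from the SMILES: C8H16N2O2.
DoU = (2C + 2 + N − H − X)/2 = (2·8 + 2 + 2 − 16 − 0)/2 = 4/2 = 2.
(Structurally: 0 ring(s) + 2 π bond(s) = 2.)

2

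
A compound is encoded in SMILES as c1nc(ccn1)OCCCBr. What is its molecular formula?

Heavy atoms from the SMILES: 1 Br, 7 C, 2 N, 1 O.
Implicit hydrogens by atom environment:
  3 × C: 2 H each → 6
  3 × C (aromatic): 1 H each → 3
  2 × N (aromatic): no H
  1 × Br: no H
  1 × C (aromatic): no H
  1 × O: no H
  Total hydrogens = 9.
Molecular formula: C7H9BrN2O

C7H9BrN2O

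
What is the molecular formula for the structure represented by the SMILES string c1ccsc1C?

C5H6S

Heavy atoms from the SMILES: 5 C, 1 S.
Implicit hydrogens by atom environment:
  3 × C (aromatic): 1 H each → 3
  1 × C: 3 H
  1 × C (aromatic): no H
  1 × S (aromatic): no H
  Total hydrogens = 6.
Molecular formula: C5H6S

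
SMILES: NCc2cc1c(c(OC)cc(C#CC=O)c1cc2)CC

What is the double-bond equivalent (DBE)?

10

Molecular formula from the SMILES: C17H17NO2.
DoU = (2C + 2 + N − H − X)/2 = (2·17 + 2 + 1 − 17 − 0)/2 = 20/2 = 10.
(Structurally: 2 ring(s) + 8 π bond(s) = 10.)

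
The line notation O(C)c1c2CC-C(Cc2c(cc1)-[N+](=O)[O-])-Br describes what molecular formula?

C11H12BrNO3

Heavy atoms from the SMILES: 1 Br, 11 C, 1 N, 3 O.
Implicit hydrogens by atom environment:
  4 × C (aromatic): no H
  3 × C: 2 H each → 6
  2 × C (aromatic): 1 H each → 2
  2 × O: no H
  1 × Br: no H
  1 × C: 3 H
  1 × C: 1 H
  1 × N (charge +1): no H
  1 × O (charge -1): no H
  Total hydrogens = 12.
Molecular formula: C11H12BrNO3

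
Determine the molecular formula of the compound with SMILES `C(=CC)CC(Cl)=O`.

Heavy atoms from the SMILES: 5 C, 1 Cl, 1 O.
Implicit hydrogens by atom environment:
  2 × C: 1 H each → 2
  1 × C: 3 H
  1 × C: 2 H
  1 × C: no H
  1 × Cl: no H
  1 × O: no H
  Total hydrogens = 7.
Molecular formula: C5H7ClO

C5H7ClO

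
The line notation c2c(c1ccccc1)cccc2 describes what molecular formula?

Heavy atoms from the SMILES: 12 C.
Implicit hydrogens by atom environment:
  10 × C (aromatic): 1 H each → 10
  2 × C (aromatic): no H
  Total hydrogens = 10.
Molecular formula: C12H10

C12H10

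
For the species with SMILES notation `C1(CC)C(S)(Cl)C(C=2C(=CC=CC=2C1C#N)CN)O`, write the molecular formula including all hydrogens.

C14H17ClN2OS

Heavy atoms from the SMILES: 14 C, 1 Cl, 2 N, 1 O, 1 S.
Implicit hydrogens by atom environment:
  3 × C (aromatic): 1 H each → 3
  3 × C: 1 H each → 3
  3 × C (aromatic): no H
  2 × C: 2 H each → 4
  2 × C: no H
  1 × C: 3 H
  1 × Cl: no H
  1 × N: 2 H
  1 × N: no H
  1 × O: 1 H
  1 × S: 1 H
  Total hydrogens = 17.
Molecular formula: C14H17ClN2OS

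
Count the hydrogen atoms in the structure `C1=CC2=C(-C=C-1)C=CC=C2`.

Hydrogens are implicit in SMILES; fill each atom to its normal valence:
  8 × C (aromatic): 1 H each → 8
  2 × C (aromatic): no H
  Total hydrogens = 8.

8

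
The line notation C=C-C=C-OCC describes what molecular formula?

Heavy atoms from the SMILES: 6 C, 1 O.
Implicit hydrogens by atom environment:
  3 × C: 1 H each → 3
  2 × C: 2 H each → 4
  1 × C: 3 H
  1 × O: no H
  Total hydrogens = 10.
Molecular formula: C6H10O

C6H10O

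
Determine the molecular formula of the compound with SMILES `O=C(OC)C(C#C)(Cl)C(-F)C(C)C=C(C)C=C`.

C13H16ClFO2

Heavy atoms from the SMILES: 13 C, 1 Cl, 1 F, 2 O.
Implicit hydrogens by atom environment:
  5 × C: 1 H each → 5
  4 × C: no H
  3 × C: 3 H each → 9
  2 × O: no H
  1 × C: 2 H
  1 × Cl: no H
  1 × F: no H
  Total hydrogens = 16.
Molecular formula: C13H16ClFO2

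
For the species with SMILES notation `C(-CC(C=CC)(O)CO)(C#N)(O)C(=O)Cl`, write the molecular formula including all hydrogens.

C9H12ClNO4

Heavy atoms from the SMILES: 9 C, 1 Cl, 1 N, 4 O.
Implicit hydrogens by atom environment:
  4 × C: no H
  3 × O: 1 H each → 3
  2 × C: 2 H each → 4
  2 × C: 1 H each → 2
  1 × C: 3 H
  1 × Cl: no H
  1 × N: no H
  1 × O: no H
  Total hydrogens = 12.
Molecular formula: C9H12ClNO4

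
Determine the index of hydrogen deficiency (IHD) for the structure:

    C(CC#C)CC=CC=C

Molecular formula from the SMILES: C9H12.
DoU = (2C + 2 + N − H − X)/2 = (2·9 + 2 + 0 − 12 − 0)/2 = 8/2 = 4.
(Structurally: 0 ring(s) + 4 π bond(s) = 4.)

4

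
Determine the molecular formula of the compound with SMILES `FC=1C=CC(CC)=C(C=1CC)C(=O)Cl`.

C11H12ClFO

Heavy atoms from the SMILES: 11 C, 1 Cl, 1 F, 1 O.
Implicit hydrogens by atom environment:
  4 × C (aromatic): no H
  2 × C: 3 H each → 6
  2 × C: 2 H each → 4
  2 × C (aromatic): 1 H each → 2
  1 × C: no H
  1 × Cl: no H
  1 × F: no H
  1 × O: no H
  Total hydrogens = 12.
Molecular formula: C11H12ClFO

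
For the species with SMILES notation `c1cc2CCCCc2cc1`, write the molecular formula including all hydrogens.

Heavy atoms from the SMILES: 10 C.
Implicit hydrogens by atom environment:
  4 × C: 2 H each → 8
  4 × C (aromatic): 1 H each → 4
  2 × C (aromatic): no H
  Total hydrogens = 12.
Molecular formula: C10H12

C10H12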